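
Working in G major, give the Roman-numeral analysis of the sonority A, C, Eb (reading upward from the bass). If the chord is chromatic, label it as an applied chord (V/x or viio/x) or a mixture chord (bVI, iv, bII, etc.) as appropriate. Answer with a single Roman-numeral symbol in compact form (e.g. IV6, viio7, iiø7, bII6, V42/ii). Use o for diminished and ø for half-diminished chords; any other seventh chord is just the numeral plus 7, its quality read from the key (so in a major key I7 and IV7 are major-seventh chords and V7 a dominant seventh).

iio

The pitches A-C-Eb form a diminished triad rooted on A.
A is the second degree of G major. This is the diminished supertonic triad, borrowed from the parallel minor.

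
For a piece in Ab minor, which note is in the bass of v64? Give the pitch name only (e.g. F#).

Bb

v in Ab minor has root Eb; the chord is Eb-Gb-Bb.
The figure 64 means second inversion — the fifth is in the bass.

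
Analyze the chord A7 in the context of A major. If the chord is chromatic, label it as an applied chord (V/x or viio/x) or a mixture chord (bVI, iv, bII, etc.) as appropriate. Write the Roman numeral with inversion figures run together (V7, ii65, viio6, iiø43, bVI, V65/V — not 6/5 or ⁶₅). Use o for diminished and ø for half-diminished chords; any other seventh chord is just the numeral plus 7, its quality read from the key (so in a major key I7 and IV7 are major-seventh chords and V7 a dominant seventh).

V7/IV

Stacked in thirds the chord is A-C#-E-G: a dominant seventh chord on A.
A is not a diatonic chord root with this quality in A major, but it lies a perfect fifth above D (IV), so the chord functions as an applied dominant of IV.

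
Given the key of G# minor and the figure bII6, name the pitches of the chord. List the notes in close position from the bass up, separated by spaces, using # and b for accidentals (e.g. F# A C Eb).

C# E A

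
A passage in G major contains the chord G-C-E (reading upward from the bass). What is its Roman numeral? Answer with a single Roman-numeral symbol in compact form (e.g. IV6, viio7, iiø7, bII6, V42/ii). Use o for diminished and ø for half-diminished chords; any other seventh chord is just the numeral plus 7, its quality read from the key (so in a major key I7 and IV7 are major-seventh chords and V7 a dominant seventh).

Stacked in thirds the chord is C-E-G: a major triad on C.
In G major, C is the subdominant; the diatonic major triad there is IV.
With G in the bass the chord is in second inversion, so the figured bass is 64.

IV64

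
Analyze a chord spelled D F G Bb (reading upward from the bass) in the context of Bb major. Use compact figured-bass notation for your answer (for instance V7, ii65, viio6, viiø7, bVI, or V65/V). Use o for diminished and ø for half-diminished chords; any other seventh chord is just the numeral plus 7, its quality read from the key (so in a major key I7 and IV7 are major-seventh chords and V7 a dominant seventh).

vi43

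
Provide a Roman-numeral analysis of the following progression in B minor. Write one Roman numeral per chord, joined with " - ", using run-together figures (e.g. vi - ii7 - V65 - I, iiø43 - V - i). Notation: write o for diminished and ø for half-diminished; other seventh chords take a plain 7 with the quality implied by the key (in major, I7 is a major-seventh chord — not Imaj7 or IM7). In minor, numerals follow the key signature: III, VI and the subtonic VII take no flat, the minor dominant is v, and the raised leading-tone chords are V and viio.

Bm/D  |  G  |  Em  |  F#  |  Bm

i6 - VI - iv - V - i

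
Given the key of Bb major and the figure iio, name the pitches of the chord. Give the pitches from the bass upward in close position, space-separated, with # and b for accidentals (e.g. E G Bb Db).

C Eb Gb

Scale degree 2 in Bb major is C; here the chord built on it is altered to a diminished triad. iio is the diminished supertonic triad, borrowed from the parallel minor.
So the chord is C-Eb-Gb.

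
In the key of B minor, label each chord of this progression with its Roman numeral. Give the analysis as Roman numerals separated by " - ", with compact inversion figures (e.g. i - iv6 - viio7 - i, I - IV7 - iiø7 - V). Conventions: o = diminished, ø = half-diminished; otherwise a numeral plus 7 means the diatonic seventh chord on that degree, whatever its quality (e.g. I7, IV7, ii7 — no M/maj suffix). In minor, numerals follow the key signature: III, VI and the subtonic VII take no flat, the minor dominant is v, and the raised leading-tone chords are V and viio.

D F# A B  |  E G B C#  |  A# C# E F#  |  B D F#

i65 - iiø65 - V65 - i

D-F#-A-B: root B is the tonic; minor seventh chord there is i65.
E-G-B-C# has root C#, degree 2 in B minor, so iiø65.
A#-C#-E-F#: root F# is the dominant; dominant seventh chord there is V65.
B-D-F#: root B is the tonic; minor triad there is i.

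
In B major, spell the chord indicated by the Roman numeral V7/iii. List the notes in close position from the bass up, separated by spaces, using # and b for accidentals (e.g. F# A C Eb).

A# C## E# G#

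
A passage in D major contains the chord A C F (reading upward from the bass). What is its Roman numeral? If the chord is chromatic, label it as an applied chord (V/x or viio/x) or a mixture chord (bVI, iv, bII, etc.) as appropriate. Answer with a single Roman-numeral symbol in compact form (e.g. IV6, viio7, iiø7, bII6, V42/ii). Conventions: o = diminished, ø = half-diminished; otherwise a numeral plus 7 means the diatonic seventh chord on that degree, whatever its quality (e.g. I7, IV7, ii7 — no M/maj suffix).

Stacked in thirds the chord is F-A-C: a major triad on F.
F is the lowered third degree of D major (diatonic 3 would be F#). This is a major triad on the lowered third degree, borrowed from the parallel minor.
With A in the bass the chord is in first inversion, so the figured bass is 6.

bIII6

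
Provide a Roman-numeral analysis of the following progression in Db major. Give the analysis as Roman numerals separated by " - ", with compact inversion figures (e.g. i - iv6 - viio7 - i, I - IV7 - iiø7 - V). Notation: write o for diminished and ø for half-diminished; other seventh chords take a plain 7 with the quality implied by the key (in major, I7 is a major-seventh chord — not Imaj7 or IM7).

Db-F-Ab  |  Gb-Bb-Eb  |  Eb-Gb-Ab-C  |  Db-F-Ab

Db-F-Ab: major triad on Db = scale degree 1 → I.
Gb-Bb-Eb: minor triad on Eb = scale degree 2 → ii6.
Eb-Gb-Ab-C has root Ab, degree 5 in Db major, so V43.
Db-F-Ab has root Db, degree 1 in Db major, so I.

I - ii6 - V43 - I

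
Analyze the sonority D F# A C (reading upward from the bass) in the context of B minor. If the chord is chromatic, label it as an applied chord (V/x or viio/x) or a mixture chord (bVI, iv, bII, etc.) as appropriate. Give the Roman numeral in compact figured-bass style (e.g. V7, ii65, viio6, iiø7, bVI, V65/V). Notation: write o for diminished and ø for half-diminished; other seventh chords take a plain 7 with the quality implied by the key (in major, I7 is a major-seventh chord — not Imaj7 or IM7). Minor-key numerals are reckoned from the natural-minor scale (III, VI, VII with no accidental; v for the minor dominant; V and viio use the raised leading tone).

V7/VI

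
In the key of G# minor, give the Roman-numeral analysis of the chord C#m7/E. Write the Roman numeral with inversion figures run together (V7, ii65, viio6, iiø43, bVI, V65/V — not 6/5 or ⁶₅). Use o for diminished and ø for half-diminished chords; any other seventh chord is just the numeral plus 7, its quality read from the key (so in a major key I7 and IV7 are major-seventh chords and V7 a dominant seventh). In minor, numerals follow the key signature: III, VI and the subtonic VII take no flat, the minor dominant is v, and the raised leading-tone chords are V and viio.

iv65

Stacked in thirds the chord is C#-E-G#-B: a minor seventh chord on C#.
In G# minor, C# is the subdominant; the diatonic minor seventh chord there is iv7.
With E in the bass the chord is in first inversion, so the figured bass is 65.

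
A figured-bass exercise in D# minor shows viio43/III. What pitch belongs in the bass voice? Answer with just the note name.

B

The applied chord viio43/III is rooted on E#: E#-G#-B-D.
The figure 43 means second inversion — the fifth is in the bass.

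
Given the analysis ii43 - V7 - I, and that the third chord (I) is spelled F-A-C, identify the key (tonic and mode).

I is given as F-A-C — a major triad with root F.
If F is scale degree 1 and the mode makes that degree carry a major triad, the tonic is F and the mode is major.

F major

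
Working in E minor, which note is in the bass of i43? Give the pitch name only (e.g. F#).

i in E minor has root E; the chord is E-G-B-D.
The figure 43 means second inversion — the fifth is in the bass.

B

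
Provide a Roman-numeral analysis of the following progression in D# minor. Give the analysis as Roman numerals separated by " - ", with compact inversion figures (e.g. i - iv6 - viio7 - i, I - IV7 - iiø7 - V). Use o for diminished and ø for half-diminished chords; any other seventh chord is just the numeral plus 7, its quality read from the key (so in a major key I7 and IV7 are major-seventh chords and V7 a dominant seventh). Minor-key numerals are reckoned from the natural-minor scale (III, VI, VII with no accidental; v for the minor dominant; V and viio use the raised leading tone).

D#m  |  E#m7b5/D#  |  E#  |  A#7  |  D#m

i - iiø42 - V/V - V7 - i

D#m: root D# is the tonic; minor triad there is i.
E#m7b5/D#: half-diminished seventh chord on E# = scale degree 2 → iiø42.
E#: chromatic; E# is V of V, so V/V.
A#7: dominant seventh chord on A# = scale degree 5 → V7.
D#m: minor triad on D# = scale degree 1 → i.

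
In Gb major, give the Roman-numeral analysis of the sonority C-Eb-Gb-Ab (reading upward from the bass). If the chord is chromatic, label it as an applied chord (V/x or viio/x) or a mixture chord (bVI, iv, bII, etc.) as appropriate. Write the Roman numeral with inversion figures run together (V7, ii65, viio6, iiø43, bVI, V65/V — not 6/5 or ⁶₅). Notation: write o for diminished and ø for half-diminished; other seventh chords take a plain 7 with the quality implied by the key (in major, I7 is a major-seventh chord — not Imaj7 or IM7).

V65/V

The pitches Ab-C-Eb-Gb form a dominant seventh chord rooted on Ab.
Ab is not a diatonic chord root with this quality in Gb major, but it lies a perfect fifth above Db (V), so the chord functions as an applied dominant of V.
With C in the bass the chord is in first inversion, so the figured bass is 65.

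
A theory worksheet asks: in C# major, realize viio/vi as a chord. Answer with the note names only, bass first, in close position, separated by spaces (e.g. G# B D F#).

G## B# D#

viio/vi is a secondary leading-tone chord. The target vi is A# in C# major; the applied chord is rooted a semitone below, on G##.
Building a diminished triad on G## gives G##-B#-D#.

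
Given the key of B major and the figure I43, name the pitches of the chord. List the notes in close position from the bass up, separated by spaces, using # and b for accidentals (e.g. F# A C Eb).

F# A# B D#

The numeral's case and figure indicate a major seventh chord. In B major its root, scale degree 1, is B.
Stacking thirds from B gives B-D#-F#-A#.
The figured bass 43 indicates second inversion, placing the fifth (F#) in the bass: F#-A#-B-D#.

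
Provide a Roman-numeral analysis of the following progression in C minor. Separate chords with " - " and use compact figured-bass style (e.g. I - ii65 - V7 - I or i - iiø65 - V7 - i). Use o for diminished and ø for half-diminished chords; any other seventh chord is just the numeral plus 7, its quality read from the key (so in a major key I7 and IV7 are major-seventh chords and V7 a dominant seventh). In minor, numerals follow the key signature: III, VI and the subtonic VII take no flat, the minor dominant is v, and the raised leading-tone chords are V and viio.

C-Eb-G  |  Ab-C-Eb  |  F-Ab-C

i - VI - iv

C-Eb-G: root C is the tonic; minor triad there is i.
Ab-C-Eb: major triad on Ab = scale degree 6 → VI.
F-Ab-C: root F is the subdominant; minor triad there is iv.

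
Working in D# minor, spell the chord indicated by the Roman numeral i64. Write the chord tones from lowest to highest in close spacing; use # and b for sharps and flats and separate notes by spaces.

A# D# F#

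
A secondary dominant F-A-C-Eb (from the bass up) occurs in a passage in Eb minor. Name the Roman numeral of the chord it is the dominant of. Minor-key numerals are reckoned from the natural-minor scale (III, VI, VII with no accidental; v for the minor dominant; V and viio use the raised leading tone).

V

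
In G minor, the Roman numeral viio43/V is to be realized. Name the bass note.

G

The applied chord viio43/V is rooted on C#: C#-E-G-Bb.
The figure 43 means second inversion — the fifth is in the bass.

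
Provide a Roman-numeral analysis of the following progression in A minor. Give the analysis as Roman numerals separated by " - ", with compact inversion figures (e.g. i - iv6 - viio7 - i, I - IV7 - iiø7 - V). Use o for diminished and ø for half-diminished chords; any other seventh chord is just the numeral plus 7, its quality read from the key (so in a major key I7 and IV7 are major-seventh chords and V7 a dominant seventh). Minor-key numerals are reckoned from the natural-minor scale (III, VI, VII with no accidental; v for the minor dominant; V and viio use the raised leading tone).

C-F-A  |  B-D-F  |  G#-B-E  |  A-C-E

VI64 - iio - V6 - i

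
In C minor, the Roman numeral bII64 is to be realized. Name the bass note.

bII in C minor has root Db; the chord is Db-F-Ab.
The figure 64 means second inversion — the fifth is in the bass.

Ab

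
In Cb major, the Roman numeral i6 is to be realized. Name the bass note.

i in Cb major has root Cb; the chord is Cb-Ebb-Gb.
The figure 6 means first inversion — the third is in the bass.

Ebb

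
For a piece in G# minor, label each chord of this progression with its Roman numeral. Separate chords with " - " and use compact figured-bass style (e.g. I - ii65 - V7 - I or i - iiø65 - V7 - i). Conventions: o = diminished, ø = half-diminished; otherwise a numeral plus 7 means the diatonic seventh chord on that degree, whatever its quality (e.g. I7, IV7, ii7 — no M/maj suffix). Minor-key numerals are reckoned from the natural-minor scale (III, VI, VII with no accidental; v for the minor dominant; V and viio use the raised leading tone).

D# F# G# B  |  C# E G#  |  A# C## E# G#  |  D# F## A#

D#-F#-G#-B has root G#, degree 1 in G# minor, so i43.
C#-E-G# has root C#, degree 4 in G# minor, so iv.
A#-C##-E#-G#: a dominant seventh chord on A#, the applied dominant of V → V7/V.
D#-F##-A# has root D#, degree 5 in G# minor, so V.

i43 - iv - V7/V - V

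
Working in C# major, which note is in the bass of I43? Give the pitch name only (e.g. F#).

G#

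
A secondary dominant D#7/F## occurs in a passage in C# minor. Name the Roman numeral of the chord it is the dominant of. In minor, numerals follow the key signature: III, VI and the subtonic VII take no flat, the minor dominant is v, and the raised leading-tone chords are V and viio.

V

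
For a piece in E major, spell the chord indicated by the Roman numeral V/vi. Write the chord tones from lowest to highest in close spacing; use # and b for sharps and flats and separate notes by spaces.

G# B# D#

The slash means an applied dominant: we want the dominant of vi. In E major, vi is C# minor, and its dominant is built on G#.
Building a major triad on G# gives G#-B#-D#.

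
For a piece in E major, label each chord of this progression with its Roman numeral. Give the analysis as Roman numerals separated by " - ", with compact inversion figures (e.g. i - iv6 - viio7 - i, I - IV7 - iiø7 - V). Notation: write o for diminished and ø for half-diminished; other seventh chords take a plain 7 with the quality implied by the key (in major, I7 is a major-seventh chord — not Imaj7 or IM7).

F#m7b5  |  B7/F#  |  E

F#m7b5 is non-diatonic — iiø7, a mixture chord from E minor.
B7/F#: dominant seventh chord on B = scale degree 5 → V43.
E: major triad on E = scale degree 1 → I.

iiø7 - V43 - I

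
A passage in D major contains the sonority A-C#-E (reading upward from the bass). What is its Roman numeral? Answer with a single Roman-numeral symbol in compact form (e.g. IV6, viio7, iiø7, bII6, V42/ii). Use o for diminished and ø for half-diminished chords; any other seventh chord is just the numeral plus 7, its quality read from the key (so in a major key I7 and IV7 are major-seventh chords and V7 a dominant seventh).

V

Stacked in thirds the chord is A-C#-E: a major triad on A.
A is scale degree 5 in D major, and a major triad on that degree is written V.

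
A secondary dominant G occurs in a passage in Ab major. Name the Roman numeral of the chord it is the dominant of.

iii

The chord is a major triad on G.
A dominant resolves down a perfect fifth: G → C. In Ab major, C is scale degree 3, i.e. iii.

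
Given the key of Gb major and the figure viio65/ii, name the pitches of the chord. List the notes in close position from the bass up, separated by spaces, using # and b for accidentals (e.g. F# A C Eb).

viio65/ii is a secondary leading-tone chord. The target ii is Ab in Gb major; the applied chord is rooted a semitone below, on G.
Building a fully diminished seventh chord on G gives G-Bb-Db-Fb.
The figured bass 65 indicates first inversion, placing the third (Bb) in the bass: Bb-Db-Fb-G.

Bb Db Fb G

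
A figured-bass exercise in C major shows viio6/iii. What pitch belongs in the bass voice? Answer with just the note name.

F#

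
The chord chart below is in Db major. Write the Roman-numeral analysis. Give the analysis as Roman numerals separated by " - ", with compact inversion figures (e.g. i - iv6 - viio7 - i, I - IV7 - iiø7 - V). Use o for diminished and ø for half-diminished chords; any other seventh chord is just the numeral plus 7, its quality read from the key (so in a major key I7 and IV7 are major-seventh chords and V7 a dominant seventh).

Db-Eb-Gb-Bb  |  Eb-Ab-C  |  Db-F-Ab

Db-Eb-Gb-Bb has root Eb, degree 2 in Db major, so ii42.
Eb-Ab-C: root Ab is the dominant; major triad there is V64.
Db-F-Ab: root Db is the tonic; major triad there is I.

ii42 - V64 - I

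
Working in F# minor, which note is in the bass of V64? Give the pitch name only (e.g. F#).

G#

V in F# minor has root C#; the chord is C#-E#-G#.
The figure 64 means second inversion — the fifth is in the bass.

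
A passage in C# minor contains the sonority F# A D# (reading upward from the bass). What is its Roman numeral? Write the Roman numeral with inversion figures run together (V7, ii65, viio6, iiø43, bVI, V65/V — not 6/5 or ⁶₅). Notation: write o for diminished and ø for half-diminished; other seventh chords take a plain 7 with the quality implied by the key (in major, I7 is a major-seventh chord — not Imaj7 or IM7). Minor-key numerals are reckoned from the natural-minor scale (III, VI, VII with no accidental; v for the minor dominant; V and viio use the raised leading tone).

iio6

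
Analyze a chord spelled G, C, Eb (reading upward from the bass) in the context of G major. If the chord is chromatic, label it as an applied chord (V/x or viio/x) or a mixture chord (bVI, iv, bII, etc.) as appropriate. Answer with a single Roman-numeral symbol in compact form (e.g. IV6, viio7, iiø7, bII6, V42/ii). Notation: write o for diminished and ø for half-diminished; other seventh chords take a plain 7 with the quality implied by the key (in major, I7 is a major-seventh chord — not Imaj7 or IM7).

The pitches C-Eb-G form a minor triad rooted on C.
C is the fourth degree of G major. This is the minor subdominant, borrowed from the parallel minor.
With G in the bass the chord is in second inversion, so the figured bass is 64.

iv64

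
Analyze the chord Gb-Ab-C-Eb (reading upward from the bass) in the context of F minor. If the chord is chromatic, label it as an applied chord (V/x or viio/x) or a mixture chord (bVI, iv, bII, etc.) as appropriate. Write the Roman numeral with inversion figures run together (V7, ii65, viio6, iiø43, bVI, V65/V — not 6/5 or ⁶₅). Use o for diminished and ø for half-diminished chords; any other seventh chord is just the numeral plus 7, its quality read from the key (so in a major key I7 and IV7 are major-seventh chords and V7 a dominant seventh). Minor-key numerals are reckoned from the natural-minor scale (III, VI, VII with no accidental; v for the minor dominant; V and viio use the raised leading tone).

V42/VI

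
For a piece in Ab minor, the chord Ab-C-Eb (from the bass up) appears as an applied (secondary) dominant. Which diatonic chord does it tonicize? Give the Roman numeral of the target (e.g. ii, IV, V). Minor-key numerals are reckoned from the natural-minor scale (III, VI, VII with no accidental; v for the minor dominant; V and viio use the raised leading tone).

The chord is a major triad on Ab.
A dominant resolves down a perfect fifth: Ab → Db. In Ab minor, Db is scale degree 4, i.e. iv.

iv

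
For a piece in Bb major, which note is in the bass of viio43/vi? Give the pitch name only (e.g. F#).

The applied chord viio43/vi is rooted on F#: F#-A-C-Eb.
The figure 43 means second inversion — the fifth is in the bass.

C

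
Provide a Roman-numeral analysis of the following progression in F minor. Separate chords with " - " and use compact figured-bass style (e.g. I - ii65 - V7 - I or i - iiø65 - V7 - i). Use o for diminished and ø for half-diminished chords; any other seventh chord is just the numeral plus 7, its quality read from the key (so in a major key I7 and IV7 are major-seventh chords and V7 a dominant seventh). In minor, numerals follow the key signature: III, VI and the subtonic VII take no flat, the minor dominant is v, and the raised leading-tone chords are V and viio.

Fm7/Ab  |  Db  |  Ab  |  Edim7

Fm7/Ab: minor seventh chord on F = scale degree 1 → i65.
Db: major triad on Db = scale degree 6 → VI.
Ab has root Ab, degree 3 in F minor, so III.
Edim7: fully diminished seventh chord on E = scale degree 7 → viio7.

i65 - VI - III - viio7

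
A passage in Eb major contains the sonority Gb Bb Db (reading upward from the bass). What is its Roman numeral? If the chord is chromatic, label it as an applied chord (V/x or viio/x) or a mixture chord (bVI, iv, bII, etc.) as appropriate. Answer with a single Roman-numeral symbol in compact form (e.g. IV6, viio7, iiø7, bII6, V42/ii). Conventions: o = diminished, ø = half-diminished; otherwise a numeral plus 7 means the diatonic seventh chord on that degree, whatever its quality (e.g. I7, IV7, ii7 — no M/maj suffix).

bIII

The pitches Gb-Bb-Db form a major triad rooted on Gb.
Gb is the lowered third degree of Eb major (diatonic 3 would be G). This is a major triad on the lowered third degree, borrowed from the parallel minor.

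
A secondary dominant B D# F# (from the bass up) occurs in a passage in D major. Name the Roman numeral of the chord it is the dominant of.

The chord is a major triad on B.
A dominant resolves down a perfect fifth: B → E. In D major, E is scale degree 2, i.e. ii.

ii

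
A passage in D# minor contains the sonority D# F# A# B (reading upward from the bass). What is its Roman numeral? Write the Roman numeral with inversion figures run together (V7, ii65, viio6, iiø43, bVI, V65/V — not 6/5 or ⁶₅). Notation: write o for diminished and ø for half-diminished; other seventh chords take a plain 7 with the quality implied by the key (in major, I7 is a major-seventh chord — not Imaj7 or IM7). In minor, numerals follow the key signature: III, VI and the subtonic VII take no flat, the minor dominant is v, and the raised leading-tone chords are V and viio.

Stacked in thirds the chord is B-D#-F#-A#: a major seventh chord on B.
In D# minor, B is the submediant; the diatonic major seventh chord there is VI7.
With D# in the bass the chord is in first inversion, so the figured bass is 65.

VI65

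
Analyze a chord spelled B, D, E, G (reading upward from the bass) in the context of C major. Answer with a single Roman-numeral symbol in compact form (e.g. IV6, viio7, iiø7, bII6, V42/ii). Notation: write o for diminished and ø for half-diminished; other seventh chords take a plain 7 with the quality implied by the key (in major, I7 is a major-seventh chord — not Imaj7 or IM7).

iii43

The pitches E-G-B-D form a minor seventh chord rooted on E.
E is scale degree 3 in C major, and a minor seventh chord on that degree is written iii7.
With B in the bass the chord is in second inversion, so the figured bass is 43.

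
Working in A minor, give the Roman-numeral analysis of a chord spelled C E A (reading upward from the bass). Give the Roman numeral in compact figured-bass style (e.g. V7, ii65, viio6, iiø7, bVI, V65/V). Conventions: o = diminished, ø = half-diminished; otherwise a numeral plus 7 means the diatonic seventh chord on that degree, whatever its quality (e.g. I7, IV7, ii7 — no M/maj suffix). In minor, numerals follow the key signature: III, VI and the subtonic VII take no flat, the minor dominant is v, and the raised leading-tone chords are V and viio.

i6

Stacked in thirds the chord is A-C-E: a minor triad on A.
In A minor, A is the tonic; the diatonic minor triad there is i.
With C in the bass the chord is in first inversion, so the figured bass is 6.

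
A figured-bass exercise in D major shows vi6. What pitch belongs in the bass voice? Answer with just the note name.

vi in D major has root B; the chord is B-D-F#.
The figure 6 means first inversion — the third is in the bass.

D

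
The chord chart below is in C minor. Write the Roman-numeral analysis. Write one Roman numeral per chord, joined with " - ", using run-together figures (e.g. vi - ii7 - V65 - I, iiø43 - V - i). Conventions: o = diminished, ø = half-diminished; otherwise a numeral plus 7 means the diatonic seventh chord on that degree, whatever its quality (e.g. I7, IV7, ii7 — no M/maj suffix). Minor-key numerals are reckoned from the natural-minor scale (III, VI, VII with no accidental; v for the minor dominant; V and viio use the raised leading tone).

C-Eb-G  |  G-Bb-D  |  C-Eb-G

C-Eb-G: root C is the tonic; minor triad there is i.
G-Bb-D has root G, degree 5 in C minor, so v.
C-Eb-G: minor triad on C = scale degree 1 → i.

i - v - i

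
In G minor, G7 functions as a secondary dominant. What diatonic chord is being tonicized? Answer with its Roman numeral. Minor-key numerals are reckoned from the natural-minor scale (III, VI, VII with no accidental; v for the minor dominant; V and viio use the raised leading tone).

iv

The chord is a dominant seventh chord on G.
A dominant resolves down a perfect fifth: G → C. In G minor, C is scale degree 4, i.e. iv.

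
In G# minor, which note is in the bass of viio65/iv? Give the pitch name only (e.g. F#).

The applied chord viio65/iv is rooted on B#: B#-D#-F#-A.
The figure 65 means first inversion — the third is in the bass.

D#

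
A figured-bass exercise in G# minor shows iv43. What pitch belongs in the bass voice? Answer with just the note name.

iv in G# minor has root C#; the chord is C#-E-G#-B.
The figure 43 means second inversion — the fifth is in the bass.

G#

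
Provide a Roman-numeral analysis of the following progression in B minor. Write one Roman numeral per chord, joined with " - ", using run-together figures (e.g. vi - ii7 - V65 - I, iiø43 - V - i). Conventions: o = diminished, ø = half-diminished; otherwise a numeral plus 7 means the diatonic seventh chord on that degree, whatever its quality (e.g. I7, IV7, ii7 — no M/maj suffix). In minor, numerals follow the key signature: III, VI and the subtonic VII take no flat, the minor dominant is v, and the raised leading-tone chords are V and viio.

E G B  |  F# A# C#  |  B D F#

iv - V - i

E-G-B: minor triad on E = scale degree 4 → iv.
F#-A#-C#: root F# is the dominant; major triad there is V.
B-D-F# has root B, degree 1 in B minor, so i.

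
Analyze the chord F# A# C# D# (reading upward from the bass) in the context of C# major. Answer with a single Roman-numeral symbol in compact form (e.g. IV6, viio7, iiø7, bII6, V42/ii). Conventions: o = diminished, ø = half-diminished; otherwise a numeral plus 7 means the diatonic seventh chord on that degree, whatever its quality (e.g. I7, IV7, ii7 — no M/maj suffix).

ii65

Stacked in thirds the chord is D#-F#-A#-C#: a minor seventh chord on D#.
D# is scale degree 2 in C# major, and a minor seventh chord on that degree is written ii7.
With F# in the bass the chord is in first inversion, so the figured bass is 65.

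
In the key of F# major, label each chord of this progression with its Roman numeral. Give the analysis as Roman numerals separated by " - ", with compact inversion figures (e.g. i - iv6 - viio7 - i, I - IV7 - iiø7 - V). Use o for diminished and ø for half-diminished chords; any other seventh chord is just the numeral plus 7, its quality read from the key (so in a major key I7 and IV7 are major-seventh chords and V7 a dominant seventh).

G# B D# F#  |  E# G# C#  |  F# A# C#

ii7 - V6 - I

G#-B-D#-F#: root G# is the supertonic; minor seventh chord there is ii7.
E#-G#-C#: root C# is the dominant; major triad there is V6.
F#-A#-C#: major triad on F# = scale degree 1 → I.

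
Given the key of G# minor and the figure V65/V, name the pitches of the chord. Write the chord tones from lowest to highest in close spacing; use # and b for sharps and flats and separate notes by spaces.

C## E# G# A#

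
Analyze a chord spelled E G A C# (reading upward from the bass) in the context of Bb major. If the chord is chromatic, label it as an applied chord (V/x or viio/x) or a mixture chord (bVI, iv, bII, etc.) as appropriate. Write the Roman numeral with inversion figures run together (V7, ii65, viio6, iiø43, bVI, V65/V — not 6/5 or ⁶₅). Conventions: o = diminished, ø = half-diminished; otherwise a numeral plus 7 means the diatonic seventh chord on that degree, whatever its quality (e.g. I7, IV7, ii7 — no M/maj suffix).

The pitches A-C#-E-G form a dominant seventh chord rooted on A.
A is not a diatonic chord root with this quality in Bb major, but it lies a perfect fifth above D (iii), so the chord functions as an applied dominant of iii.
With E in the bass the chord is in second inversion, so the figured bass is 43.

V43/iii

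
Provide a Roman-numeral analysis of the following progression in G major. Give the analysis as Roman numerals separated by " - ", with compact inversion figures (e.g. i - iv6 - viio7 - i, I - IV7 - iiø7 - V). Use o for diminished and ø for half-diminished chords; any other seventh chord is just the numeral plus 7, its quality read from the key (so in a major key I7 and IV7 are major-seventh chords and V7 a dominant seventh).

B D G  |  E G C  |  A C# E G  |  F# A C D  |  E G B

I6 - IV6 - V7/V - V65 - vi

B-D-G has root G, degree 1 in G major, so I6.
E-G-C: major triad on C = scale degree 4 → IV6.
A-C#-E-G: a dominant seventh chord on A, the applied dominant of V → V7/V.
F#-A-C-D: root D is the dominant; dominant seventh chord there is V65.
E-G-B has root E, degree 6 in G major, so vi.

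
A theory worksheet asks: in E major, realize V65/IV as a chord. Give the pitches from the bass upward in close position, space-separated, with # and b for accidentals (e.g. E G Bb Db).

G# B D E

The slash means an applied dominant: we want the dominant of IV. In E major, IV is A major, and its dominant is built on E.
Building a dominant seventh chord on E gives E-G#-B-D.
With the 65 figure the chord is in first inversion; from the bass G# upward in close position it reads G#-B-D-E.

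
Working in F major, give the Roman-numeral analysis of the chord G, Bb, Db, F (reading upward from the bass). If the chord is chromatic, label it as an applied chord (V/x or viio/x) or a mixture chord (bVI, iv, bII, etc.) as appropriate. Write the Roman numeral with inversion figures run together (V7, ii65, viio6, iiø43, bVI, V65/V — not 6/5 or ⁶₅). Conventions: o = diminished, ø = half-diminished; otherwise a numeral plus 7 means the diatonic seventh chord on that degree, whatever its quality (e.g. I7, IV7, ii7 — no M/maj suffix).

The pitches G-Bb-Db-F form a half-diminished seventh chord rooted on G.
G is the second degree of F major. This is the half-diminished supertonic seventh, borrowed from the parallel minor.

iiø7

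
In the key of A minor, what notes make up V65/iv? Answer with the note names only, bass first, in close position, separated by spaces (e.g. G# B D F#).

C# E G A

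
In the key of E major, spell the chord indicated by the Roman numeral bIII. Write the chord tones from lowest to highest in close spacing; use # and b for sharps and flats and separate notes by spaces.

Scale degree 3 in E major is G#; lowering it a half step gives G. bIII is a major triad on the lowered third degree, borrowed from the parallel minor.
So the chord is G-B-D.

G B D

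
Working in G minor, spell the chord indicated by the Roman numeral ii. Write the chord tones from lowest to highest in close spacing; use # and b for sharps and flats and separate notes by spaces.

A C E

Scale degree 2 in G minor is A; here the chord built on it is altered to a minor triad. ii is the minor supertonic, borrowed from the parallel major (the Dorian ii).
So the chord is A-C-E.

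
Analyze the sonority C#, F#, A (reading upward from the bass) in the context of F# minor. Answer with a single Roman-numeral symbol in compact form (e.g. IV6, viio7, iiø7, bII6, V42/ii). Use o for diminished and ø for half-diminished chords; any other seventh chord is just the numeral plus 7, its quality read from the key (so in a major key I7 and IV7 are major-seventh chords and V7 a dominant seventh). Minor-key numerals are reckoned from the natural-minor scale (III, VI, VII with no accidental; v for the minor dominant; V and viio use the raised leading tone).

i64

Stacked in thirds the chord is F#-A-C#: a minor triad on F#.
In F# minor, F# is the tonic; the diatonic minor triad there is i.
With C# in the bass the chord is in second inversion, so the figured bass is 64.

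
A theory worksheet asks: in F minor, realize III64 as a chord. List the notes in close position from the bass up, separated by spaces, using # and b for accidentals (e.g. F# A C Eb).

In F minor, the mediant is Ab, and the diatonic chord built there is a major triad.
Stacking thirds from Ab gives Ab-C-Eb.
The figured bass 64 indicates second inversion, placing the fifth (Eb) in the bass: Eb-Ab-C.

Eb Ab C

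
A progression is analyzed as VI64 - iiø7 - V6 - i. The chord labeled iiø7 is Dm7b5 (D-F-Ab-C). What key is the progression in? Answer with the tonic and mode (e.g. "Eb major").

C minor

The chord Dm7b5 is a half-diminished seventh chord rooted on D; its label is iiø7.
If D is scale degree 2 and the mode makes that degree carry a half-diminished seventh chord, the tonic is C and the mode is minor.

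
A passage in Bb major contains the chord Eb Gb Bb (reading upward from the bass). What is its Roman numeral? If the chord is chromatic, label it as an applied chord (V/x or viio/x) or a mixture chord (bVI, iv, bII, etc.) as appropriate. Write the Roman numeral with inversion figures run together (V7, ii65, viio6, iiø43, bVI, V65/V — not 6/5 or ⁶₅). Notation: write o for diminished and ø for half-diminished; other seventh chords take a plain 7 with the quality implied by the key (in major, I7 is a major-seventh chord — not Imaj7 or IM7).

The pitches Eb-Gb-Bb form a minor triad rooted on Eb.
Eb is the fourth degree of Bb major. This is the minor subdominant, borrowed from the parallel minor.

iv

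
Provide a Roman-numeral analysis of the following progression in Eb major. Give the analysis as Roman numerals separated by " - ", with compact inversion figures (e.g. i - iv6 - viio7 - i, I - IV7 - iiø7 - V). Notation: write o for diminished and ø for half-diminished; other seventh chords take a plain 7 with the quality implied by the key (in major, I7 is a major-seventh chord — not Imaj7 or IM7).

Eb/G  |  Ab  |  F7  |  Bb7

I6 - IV - V7/V - V7

Eb/G: root Eb is the tonic; major triad there is I6.
Ab has root Ab, degree 4 in Eb major, so IV.
F7 is the secondary dominant of V (dominant seventh chord on F): V7/V.
Bb7 has root Bb, degree 5 in Eb major, so V7.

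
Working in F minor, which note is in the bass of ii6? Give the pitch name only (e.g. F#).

ii in F minor has root G; the chord is G-Bb-D.
The figure 6 means first inversion — the third is in the bass.

Bb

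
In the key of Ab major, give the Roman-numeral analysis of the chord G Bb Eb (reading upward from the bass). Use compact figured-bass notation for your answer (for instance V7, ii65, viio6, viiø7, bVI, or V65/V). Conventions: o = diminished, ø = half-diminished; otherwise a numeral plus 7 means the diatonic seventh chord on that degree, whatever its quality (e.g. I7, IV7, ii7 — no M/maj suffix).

Stacked in thirds the chord is Eb-G-Bb: a major triad on Eb.
In Ab major, Eb is the dominant; the diatonic major triad there is V.
With G in the bass the chord is in first inversion, so the figured bass is 6.

V6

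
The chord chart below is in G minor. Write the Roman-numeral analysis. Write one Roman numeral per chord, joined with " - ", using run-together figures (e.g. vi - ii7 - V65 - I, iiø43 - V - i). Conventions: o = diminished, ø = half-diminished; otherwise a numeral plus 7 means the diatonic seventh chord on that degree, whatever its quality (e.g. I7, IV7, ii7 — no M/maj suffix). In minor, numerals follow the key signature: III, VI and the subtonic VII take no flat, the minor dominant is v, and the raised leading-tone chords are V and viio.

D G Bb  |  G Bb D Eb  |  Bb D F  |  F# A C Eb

D-G-Bb: minor triad on G = scale degree 1 → i64.
G-Bb-D-Eb has root Eb, degree 6 in G minor, so VI65.
Bb-D-F has root Bb, degree 3 in G minor, so III.
F#-A-C-Eb: fully diminished seventh chord on F# = scale degree 7 → viio7.

i64 - VI65 - III - viio7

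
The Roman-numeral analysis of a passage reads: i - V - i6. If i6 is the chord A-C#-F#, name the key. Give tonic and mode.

F# minor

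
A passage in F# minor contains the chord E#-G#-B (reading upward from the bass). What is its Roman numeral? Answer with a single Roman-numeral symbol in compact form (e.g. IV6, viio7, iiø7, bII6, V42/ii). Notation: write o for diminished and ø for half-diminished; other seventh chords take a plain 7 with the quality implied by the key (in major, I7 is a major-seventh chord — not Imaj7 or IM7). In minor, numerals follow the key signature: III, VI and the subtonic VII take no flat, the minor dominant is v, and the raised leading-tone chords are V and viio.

viio

The pitches E#-G#-B form a diminished triad rooted on E#.
In F# minor, E# is the leading tone; the diatonic diminished triad there is viio.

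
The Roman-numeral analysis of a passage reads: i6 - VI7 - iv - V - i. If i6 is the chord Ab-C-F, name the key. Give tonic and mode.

The chord Fm/Ab is a minor triad rooted on F; its label is i6.
If F is scale degree 1 and the mode makes that degree carry a minor triad, the tonic is F and the mode is minor.

F minor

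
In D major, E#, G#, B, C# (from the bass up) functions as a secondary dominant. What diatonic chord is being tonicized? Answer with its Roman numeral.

The chord is a dominant seventh chord on C#.
A dominant resolves down a perfect fifth: C# → F#. In D major, F# is scale degree 3, i.e. iii.

iii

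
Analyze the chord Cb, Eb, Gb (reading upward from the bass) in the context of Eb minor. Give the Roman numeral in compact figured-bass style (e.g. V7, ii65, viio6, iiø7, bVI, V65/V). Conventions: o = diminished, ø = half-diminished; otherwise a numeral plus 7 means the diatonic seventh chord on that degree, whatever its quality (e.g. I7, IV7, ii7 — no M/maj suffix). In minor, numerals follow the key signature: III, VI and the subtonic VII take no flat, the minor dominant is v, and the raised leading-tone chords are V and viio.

VI

Stacked in thirds the chord is Cb-Eb-Gb: a major triad on Cb.
Cb is scale degree 6 in Eb minor, and a major triad on that degree is written VI.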